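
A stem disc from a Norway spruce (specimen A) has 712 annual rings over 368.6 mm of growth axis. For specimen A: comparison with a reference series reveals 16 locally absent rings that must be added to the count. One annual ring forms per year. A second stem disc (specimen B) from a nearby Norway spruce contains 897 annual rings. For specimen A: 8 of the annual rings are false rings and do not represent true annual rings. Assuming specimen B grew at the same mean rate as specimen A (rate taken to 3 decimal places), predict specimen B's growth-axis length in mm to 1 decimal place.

Specimen A: after corrections the count is 712 − 8 + 16 = 720 annual rings.
A: Mean rate = 368.6 mm / 720 years ≈ 0.512 mm/yr.
B's length ≈ 0.512 × 897 = 459.3 mm.

459.3 mm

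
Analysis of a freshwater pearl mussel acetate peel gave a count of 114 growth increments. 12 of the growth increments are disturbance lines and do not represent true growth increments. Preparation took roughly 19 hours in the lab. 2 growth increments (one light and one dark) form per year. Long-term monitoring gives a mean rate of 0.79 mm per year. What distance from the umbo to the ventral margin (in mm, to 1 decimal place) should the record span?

40.3 mm

After corrections the count is 114 − 12 = 102 growth increments.
With 2 growth increments per year, 102 / 2 = 51 years.
Length ≈ 0.79 × 51 = 40.3 mm.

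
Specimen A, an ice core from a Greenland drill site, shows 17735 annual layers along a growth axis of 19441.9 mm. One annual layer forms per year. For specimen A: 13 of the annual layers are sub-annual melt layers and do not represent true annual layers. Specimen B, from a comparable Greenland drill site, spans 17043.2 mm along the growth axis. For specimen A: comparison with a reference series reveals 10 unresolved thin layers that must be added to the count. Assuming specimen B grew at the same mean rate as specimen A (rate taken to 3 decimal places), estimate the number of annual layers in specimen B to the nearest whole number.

15550 annual layers

Specimen A: correcting the raw count gives 17735 − 13 + 10 = 17732 true annual layers.
A: Extension rate ≈ 19441.9 / 17732 = 1.096 mm/yr.
For B, 17043.2 / 1.096 = 15550.36 years ≈ 15550 annual layers.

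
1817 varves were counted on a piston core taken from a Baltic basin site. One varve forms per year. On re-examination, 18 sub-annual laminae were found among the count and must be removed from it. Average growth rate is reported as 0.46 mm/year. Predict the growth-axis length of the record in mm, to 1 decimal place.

True varve count = 1817 − 18 = 1799.
Length ≈ 0.46 × 1799 = 827.5 mm.

827.5 mm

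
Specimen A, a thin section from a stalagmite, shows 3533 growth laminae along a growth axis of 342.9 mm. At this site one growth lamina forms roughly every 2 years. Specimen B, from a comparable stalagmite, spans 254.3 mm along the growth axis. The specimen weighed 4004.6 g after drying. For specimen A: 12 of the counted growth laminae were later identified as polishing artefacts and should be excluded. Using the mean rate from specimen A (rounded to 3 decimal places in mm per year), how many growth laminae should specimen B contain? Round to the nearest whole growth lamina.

Specimen A: correcting the raw count gives 3533 − 12 = 3521 true growth laminae.
Specimen A: at 2 years per growth lamina, 3521 × 2 = 7042 years.
A: Extension rate ≈ 342.9 / 7042 = 0.049 mm/year.
Specimen B: 254.3 mm / 0.049 mm per year = 5189.80 years; at 2 years per growth lamina that is 5189.80 / 2 ≈ 2595 growth laminae.

2595 growth laminae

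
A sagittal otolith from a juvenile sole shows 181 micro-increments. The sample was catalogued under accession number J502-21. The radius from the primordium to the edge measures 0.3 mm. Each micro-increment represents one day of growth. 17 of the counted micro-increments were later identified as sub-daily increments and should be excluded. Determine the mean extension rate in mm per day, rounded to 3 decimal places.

After corrections the count is 181 − 17 = 164 micro-increments.
Mean rate = 0.3 mm / 164 days ≈ 0.002 mm per day.

0.002 mm per day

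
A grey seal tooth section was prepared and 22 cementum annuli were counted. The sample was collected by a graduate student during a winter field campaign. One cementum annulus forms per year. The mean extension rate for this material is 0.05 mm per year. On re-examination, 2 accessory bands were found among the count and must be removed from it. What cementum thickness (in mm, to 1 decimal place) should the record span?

1.0 mm

True cementum annulus count = 22 − 2 = 20.
20 years at 0.05 mm/year gives 0.05 × 20 = 1.0 mm.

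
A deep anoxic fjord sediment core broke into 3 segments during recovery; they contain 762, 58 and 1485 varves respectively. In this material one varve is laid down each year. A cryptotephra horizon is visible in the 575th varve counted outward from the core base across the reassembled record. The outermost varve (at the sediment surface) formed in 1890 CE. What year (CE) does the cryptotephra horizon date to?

160 CE

Total varves = 762 + 58 + 1485 = 2305.
The cryptotephra horizon sits at varve 575 from the core base, so 2305 − 575 = 1730 varves formed after it.
1890 − 1730 = 160 CE.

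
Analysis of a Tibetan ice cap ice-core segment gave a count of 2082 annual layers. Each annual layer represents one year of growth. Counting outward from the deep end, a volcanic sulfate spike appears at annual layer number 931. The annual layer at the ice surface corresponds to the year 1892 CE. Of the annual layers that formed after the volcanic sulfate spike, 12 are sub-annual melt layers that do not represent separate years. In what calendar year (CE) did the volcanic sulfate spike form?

The volcanic sulfate spike sits at annual layer 931 from the deep end, so 2082 − 931 = 1151 annual layers formed after it.
Removing the 12 false annual layers leaves 1151 − 12 = 1139 true annual layers beyond the volcanic sulfate spike.
Counting back 1139 years from 1892 CE places the volcanic sulfate spike in 1892 − 1139 = 753 CE.

753 CE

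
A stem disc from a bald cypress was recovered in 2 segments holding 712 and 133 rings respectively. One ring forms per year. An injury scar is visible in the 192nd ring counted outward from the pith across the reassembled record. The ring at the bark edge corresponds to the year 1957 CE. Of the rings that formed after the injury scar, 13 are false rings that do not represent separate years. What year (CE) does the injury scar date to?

Total rings = 712 + 133 = 845.
845 − 192 = 653 rings lie beyond the injury scar toward the bark edge.
653 − 13 false = 640 true rings after the injury scar.
The ring at the bark edge is 1957 CE, so the injury scar dates to 1957 − 640 = 1317 CE.

1317 CE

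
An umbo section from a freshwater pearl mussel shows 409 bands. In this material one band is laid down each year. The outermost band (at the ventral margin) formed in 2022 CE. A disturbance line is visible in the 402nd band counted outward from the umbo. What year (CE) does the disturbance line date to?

Between band 402 and the ventral margin there are 409 − 402 = 7 bands.
Counting back 7 years from 2022 CE places the disturbance line in 2022 − 7 = 2015 CE.

2015 CE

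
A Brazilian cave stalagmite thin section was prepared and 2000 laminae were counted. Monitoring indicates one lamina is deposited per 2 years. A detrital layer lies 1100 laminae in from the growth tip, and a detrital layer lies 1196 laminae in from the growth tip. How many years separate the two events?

192 years

Separation: 1196 − 1100 = 96 laminae.
Multiplying by 2 years per lamina: 96 × 2 = 192 years.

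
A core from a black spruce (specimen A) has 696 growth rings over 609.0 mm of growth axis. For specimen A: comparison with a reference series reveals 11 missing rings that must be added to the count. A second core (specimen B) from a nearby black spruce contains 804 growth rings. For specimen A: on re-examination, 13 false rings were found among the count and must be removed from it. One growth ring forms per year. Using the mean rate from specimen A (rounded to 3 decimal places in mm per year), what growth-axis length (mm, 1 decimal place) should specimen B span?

705.9 mm

Specimen A: after corrections the count is 696 − 13 + 11 = 694 growth rings.
A: 609.0 mm over 694 years gives 609.0 / 694 ≈ 0.878 mm/yr.
B's length ≈ 0.878 × 804 = 705.9 mm.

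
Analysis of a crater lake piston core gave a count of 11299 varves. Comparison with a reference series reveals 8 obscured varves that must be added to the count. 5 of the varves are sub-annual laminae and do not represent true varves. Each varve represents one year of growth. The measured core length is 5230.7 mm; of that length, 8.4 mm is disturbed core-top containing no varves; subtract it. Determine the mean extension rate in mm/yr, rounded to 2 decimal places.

After corrections the count is 11299 − 5 + 8 = 11302 varves.
Net length = 5230.7 − 8.4 = 5222.3 mm.
Mean rate = 5222.3 mm / 11302 years ≈ 0.46 mm/yr.

0.46 mm/yr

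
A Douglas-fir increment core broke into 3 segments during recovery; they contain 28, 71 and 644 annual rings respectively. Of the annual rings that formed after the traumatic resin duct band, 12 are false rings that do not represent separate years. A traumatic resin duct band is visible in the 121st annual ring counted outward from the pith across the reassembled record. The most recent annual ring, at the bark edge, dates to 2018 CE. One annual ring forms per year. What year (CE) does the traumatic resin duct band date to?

Total annual rings = 28 + 71 + 644 = 743.
Between annual ring 121 and the bark edge there are 743 − 121 = 622 annual rings.
Removing the 12 false annual rings leaves 622 − 12 = 610 true annual rings beyond the traumatic resin duct band.
2018 − 610 = 1408 CE.

1408 CE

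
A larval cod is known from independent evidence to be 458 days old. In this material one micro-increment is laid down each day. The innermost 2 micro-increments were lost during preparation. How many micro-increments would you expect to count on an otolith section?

One micro-increment per day gives 458 micro-increments over 458 days.
458 − 2 missed = 456 micro-increments expected in the prepared section.

456 micro-increments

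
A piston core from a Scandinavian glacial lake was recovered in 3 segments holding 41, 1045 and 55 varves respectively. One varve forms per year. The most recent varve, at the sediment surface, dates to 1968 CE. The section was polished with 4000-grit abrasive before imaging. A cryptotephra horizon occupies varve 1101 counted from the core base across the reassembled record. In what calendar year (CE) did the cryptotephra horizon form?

Total varves = 41 + 1045 + 55 = 1141.
Between varve 1101 and the sediment surface there are 1141 − 1101 = 40 varves.
Counting back 40 years from 1968 CE places the cryptotephra horizon in 1968 − 40 = 1928 CE.

1928 CE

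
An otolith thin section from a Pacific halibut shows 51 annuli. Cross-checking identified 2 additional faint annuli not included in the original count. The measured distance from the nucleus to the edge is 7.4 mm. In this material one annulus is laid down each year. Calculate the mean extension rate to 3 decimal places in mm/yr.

0.140 mm/yr

Adjusted count: 51 + 2 = 53 annuli.
Mean rate = 7.4 mm / 53 years ≈ 0.140 mm/yr.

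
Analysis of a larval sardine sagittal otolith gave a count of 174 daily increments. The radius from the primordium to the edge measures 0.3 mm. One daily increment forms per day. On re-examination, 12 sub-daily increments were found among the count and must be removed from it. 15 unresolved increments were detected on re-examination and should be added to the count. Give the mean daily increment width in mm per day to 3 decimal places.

After corrections the count is 174 − 12 + 15 = 177 daily increments.
Extension rate ≈ 0.3 / 177 = 0.002 mm per day.

0.002 mm per day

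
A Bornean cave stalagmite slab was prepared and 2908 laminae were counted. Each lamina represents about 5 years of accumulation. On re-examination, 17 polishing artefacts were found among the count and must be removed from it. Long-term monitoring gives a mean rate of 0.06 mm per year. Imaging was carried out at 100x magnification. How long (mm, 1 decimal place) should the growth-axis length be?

867.3 mm

Correcting the raw count gives 2908 − 17 = 2891 true laminae.
2891 laminae at 5 years each span 2891 × 5 = 14455 years.
Predicted length = 0.06 mm/year × 14455 years = 867.3 mm.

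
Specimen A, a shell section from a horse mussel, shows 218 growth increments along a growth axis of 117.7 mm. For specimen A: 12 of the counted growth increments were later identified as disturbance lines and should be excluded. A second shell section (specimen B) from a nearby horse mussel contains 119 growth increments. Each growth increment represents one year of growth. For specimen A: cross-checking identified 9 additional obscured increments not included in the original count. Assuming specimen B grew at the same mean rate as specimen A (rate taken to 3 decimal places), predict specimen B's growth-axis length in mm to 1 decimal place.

65.1 mm

Specimen A: true growth increment count = 218 − 12 + 9 = 215.
A: Extension rate ≈ 117.7 / 215 = 0.547 mm/yr.
Length of B = 0.547 × 119 = 65.1 mm.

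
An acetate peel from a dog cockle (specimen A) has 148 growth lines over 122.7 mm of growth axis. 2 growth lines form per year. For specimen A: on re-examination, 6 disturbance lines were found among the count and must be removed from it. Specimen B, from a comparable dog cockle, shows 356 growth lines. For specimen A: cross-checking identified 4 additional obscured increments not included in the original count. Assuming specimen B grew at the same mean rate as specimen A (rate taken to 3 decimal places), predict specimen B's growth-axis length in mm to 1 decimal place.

299.2 mm

Specimen A: after corrections the count is 148 − 6 + 4 = 146 growth lines.
Specimen A: 146 growth lines at 2 per year is 146 / 2 = 73 years.
A: Mean rate = 122.7 mm / 73 years ≈ 1.681 mm/year.
Specimen B: with 2 growth lines per year, 356 / 2 = 178 years. For B, 1.681 mm/year × 178 years = 299.2 mm.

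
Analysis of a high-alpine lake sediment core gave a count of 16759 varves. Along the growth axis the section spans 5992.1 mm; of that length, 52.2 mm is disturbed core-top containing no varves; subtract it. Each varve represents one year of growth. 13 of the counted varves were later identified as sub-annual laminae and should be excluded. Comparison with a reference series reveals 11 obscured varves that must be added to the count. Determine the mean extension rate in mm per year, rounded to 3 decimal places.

True varve count = 16759 − 13 + 11 = 16757.
Net length = 5992.1 − 52.2 = 5939.9 mm.
5939.9 mm over 16757 years gives 5939.9 / 16757 ≈ 0.354 mm per year.

0.354 mm per year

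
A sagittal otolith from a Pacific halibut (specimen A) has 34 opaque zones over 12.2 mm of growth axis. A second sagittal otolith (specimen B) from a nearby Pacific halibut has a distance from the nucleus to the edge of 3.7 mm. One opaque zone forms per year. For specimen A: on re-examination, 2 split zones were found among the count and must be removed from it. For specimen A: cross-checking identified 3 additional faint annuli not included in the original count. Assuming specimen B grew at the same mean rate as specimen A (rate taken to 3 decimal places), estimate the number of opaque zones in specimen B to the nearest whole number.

11 opaque zones

Specimen A: after corrections the count is 34 − 2 + 3 = 35 opaque zones.
A: 12.2 mm over 35 years gives 12.2 / 35 ≈ 0.349 mm/year.
For B, 3.7 / 0.349 = 10.60 years ≈ 11 opaque zones.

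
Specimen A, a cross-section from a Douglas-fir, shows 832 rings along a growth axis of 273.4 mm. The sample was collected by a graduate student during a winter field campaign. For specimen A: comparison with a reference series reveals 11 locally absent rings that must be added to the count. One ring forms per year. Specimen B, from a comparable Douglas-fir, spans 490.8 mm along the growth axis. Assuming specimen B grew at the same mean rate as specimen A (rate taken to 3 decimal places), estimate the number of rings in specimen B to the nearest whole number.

1515 rings

Specimen A: true ring count = 832 + 11 = 843.
A: Mean rate = 273.4 mm / 843 years ≈ 0.324 mm/year.
B spans 490.8 / 0.324 = 1514.81 years ≈ 1515 rings.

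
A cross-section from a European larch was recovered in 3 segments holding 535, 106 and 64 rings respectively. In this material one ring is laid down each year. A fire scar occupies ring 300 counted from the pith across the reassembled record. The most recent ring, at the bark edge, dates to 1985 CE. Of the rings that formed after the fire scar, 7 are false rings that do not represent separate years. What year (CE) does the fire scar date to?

1587 CE

Total rings = 535 + 106 + 64 = 705.
705 − 300 = 405 rings lie beyond the fire scar toward the bark edge.
405 − 7 false = 398 true rings after the fire scar.
1985 − 398 = 1587 CE.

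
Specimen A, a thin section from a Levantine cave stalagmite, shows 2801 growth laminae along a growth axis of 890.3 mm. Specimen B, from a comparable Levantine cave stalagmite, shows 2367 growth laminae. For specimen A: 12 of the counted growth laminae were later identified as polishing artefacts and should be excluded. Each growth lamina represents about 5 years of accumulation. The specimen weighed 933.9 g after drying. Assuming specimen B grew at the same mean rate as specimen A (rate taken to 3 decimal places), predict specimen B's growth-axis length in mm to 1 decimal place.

Specimen A: adjusted count: 2801 − 12 = 2789 growth laminae.
Specimen A: 2789 growth laminae at 5 years each span 2789 × 5 = 13945 years.
A: Mean rate = 890.3 mm / 13945 years ≈ 0.064 mm/yr.
Specimen B: multiplying by 5 years per growth lamina: 2367 × 5 = 11835 years. Length of B = 0.064 × 11835 = 757.4 mm.

757.4 mm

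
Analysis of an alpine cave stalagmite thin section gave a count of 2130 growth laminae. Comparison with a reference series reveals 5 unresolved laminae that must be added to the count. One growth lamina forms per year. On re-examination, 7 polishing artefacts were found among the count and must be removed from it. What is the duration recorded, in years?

2128 yr

True growth lamina count = 2130 − 7 + 5 = 2128.
One growth lamina per year makes the duration 2128 years.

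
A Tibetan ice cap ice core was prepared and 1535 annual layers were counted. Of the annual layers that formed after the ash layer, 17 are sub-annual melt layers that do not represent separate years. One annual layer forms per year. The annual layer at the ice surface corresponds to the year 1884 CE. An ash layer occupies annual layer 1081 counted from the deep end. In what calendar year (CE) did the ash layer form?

Between annual layer 1081 and the ice surface there are 1535 − 1081 = 454 annual layers.
Removing the 17 false annual layers leaves 454 − 17 = 437 true annual layers beyond the ash layer.
1884 − 437 = 1447 CE.

1447 CE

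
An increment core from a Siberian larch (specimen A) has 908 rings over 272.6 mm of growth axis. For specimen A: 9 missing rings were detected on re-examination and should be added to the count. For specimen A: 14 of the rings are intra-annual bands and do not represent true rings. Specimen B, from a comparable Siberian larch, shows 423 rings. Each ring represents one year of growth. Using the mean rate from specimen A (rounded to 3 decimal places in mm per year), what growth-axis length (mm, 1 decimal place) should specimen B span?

127.7 mm

Specimen A: true ring count = 908 − 14 + 9 = 903.
A: 272.6 mm over 903 years gives 272.6 / 903 ≈ 0.302 mm/yr.
Length of B = 0.302 × 423 = 127.7 mm.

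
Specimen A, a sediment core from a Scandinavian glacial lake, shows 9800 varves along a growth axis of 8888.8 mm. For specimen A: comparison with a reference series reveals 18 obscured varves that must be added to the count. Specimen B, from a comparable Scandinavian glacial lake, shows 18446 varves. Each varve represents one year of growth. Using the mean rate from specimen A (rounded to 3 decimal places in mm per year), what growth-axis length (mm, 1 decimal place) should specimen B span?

16693.6 mm

Specimen A: after corrections the count is 9800 + 18 = 9818 varves.
A: Mean rate = 8888.8 mm / 9818 years ≈ 0.905 mm/year.
For B, 0.905 mm/year × 18446 years = 16693.6 mm.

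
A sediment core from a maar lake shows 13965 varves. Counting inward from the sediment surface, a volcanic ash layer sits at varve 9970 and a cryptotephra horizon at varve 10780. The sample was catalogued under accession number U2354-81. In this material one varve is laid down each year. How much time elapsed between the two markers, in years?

10780 − 9970 = 810 varves lie between the two events.
One varve per year makes the interval 810 years.

810 yr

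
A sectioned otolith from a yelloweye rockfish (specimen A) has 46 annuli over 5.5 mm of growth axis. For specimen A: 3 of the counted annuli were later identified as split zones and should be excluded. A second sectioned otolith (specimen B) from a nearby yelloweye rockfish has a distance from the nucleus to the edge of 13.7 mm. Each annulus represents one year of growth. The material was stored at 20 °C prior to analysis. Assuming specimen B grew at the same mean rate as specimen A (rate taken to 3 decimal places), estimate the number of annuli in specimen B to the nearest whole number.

107 annuli

Specimen A: adjusted count: 46 − 3 = 43 annuli.
A: Extension rate ≈ 5.5 / 43 = 0.128 mm per year.
Specimen B: 13.7 mm / 0.128 mm per year = 107.03 years ≈ 107 annuli.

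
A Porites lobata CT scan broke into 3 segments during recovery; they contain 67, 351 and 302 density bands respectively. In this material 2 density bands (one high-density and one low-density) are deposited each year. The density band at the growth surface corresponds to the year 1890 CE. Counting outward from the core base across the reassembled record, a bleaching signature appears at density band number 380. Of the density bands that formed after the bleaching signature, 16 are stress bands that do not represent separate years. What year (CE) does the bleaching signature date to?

1728 CE

Total density bands = 67 + 351 + 302 = 720.
Between density band 380 and the growth surface there are 720 − 380 = 340 density bands.
340 − 16 false = 324 true density bands after the bleaching signature.
Dividing by 2 density bands per year: 324 / 2 = 162 years.
1890 − 162 = 1728 CE.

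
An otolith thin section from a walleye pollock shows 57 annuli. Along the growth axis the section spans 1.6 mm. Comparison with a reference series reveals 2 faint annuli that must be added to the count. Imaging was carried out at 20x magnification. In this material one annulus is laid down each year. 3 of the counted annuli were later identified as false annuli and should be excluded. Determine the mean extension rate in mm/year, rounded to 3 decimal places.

Correcting the raw count gives 57 − 3 + 2 = 56 true annuli.
1.6 mm over 56 years gives 1.6 / 56 ≈ 0.029 mm/year.

0.029 mm/year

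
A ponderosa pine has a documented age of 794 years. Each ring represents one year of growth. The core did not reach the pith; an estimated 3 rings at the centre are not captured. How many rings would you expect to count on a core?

Expected rings over 794 years: 794.
Less the 3 uncaptured rings: 794 − 3 = 791.

791 rings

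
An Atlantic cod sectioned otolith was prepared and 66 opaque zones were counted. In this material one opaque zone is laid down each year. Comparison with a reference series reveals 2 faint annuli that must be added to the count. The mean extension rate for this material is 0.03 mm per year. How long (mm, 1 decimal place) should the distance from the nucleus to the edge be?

2.0 mm

Correcting the raw count gives 66 + 2 = 68 true opaque zones.
Length ≈ 0.03 × 68 = 2.0 mm.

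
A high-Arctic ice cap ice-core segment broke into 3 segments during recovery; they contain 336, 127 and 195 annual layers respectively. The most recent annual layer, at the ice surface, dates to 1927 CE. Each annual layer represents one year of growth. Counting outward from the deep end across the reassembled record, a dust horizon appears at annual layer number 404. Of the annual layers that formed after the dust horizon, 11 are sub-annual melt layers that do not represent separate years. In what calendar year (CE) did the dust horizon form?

1684 CE

Total annual layers = 336 + 127 + 195 = 658.
658 − 404 = 254 annual layers lie beyond the dust horizon toward the ice surface.
Excluding 11 false annual layers: 254 − 11 = 243.
1927 − 243 = 1684 CE.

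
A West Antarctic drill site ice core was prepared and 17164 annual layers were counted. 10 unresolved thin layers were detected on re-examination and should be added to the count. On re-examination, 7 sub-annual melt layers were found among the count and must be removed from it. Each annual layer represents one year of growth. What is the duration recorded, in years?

17167 years

Adjusted count: 17164 − 7 + 10 = 17167 annual layers.
One annual layer per year makes the duration 17167 years.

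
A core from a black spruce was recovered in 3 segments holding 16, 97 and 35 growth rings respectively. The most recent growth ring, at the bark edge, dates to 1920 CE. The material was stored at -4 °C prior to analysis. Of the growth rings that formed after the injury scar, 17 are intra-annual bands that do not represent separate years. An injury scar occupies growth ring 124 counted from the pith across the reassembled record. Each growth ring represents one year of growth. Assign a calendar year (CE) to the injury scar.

Total growth rings = 16 + 97 + 35 = 148.
148 − 124 = 24 growth rings lie beyond the injury scar toward the bark edge.
24 − 17 false = 7 true growth rings after the injury scar.
Counting back 7 years from 1920 CE places the injury scar in 1920 − 7 = 1913 CE.

1913 CE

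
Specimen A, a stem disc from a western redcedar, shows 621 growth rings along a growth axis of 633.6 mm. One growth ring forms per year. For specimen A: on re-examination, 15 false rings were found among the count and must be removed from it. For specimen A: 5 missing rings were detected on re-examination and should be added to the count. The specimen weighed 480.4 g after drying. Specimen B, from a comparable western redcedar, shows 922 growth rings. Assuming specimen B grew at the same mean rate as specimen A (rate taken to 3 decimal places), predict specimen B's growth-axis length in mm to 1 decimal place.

956.1 mm

Specimen A: true growth ring count = 621 − 15 + 5 = 611.
A: Mean rate = 633.6 mm / 611 years ≈ 1.037 mm/yr.
B's length ≈ 1.037 × 922 = 956.1 mm.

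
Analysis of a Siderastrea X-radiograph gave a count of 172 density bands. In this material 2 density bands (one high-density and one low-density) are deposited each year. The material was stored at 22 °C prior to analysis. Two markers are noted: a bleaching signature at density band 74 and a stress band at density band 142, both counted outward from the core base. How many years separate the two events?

34 yr

Separation: 142 − 74 = 68 density bands.
With 2 density bands per year, 68 / 2 = 34 years.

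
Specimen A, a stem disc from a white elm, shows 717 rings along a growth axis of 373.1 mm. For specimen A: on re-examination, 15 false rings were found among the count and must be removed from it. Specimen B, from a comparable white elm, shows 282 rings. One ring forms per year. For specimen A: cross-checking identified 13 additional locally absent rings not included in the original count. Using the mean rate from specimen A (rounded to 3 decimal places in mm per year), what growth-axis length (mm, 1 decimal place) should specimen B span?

147.2 mm

Specimen A: correcting the raw count gives 717 − 15 + 13 = 715 true rings.
A: 373.1 mm over 715 years gives 373.1 / 715 ≈ 0.522 mm/yr.
B's length ≈ 0.522 × 282 = 147.2 mm.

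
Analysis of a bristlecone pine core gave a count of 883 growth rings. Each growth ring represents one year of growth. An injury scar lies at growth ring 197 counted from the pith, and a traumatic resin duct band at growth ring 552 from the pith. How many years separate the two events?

The two markers are separated by 552 − 197 = 355 growth rings.
That is 355 years at one growth ring per year.

355 years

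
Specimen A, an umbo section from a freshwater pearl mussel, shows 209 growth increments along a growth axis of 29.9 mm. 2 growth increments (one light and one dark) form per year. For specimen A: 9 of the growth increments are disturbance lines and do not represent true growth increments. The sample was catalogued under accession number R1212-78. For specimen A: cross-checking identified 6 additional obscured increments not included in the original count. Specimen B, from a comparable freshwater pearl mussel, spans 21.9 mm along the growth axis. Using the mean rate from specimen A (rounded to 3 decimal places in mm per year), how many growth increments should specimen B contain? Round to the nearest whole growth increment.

Specimen A: after corrections the count is 209 − 9 + 6 = 206 growth increments.
Specimen A: with 2 growth increments per year, 206 / 2 = 103 years.
A: Mean rate = 29.9 mm / 103 years ≈ 0.290 mm per year.
For B, 21.9 / 0.290 = 75.52 years; at 2 growth increments per year that is 75.52 × 2 ≈ 151 growth increments.

151 growth increments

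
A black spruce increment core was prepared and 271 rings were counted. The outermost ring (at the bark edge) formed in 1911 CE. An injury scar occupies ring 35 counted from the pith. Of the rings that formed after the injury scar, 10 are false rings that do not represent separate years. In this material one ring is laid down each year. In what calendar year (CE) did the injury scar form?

1685 CE

Between ring 35 and the bark edge there are 271 − 35 = 236 rings.
Removing the 10 false rings leaves 236 − 10 = 226 true rings beyond the injury scar.
Counting back 226 years from 1911 CE places the injury scar in 1911 − 226 = 1685 CE.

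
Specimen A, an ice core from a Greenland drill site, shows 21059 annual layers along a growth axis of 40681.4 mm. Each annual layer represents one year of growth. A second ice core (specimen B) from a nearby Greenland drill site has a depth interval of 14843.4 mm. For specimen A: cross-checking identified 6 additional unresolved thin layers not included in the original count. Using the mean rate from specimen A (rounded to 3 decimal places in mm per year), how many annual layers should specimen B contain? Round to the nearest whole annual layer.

7687 annual layers

Specimen A: adjusted count: 21059 + 6 = 21065 annual layers.
A: Extension rate ≈ 40681.4 / 21065 = 1.931 mm/year.
For B, 14843.4 / 1.931 = 7686.90 years ≈ 7687 annual layers.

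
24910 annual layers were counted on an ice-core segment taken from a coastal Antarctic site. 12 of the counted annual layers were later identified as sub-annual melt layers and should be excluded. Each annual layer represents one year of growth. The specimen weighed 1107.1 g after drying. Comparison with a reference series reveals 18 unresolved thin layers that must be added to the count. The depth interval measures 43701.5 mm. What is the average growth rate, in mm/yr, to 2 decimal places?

1.75 mm/yr

Correcting the raw count gives 24910 − 12 + 18 = 24916 true annual layers.
43701.5 mm over 24916 years gives 43701.5 / 24916 ≈ 1.75 mm/yr.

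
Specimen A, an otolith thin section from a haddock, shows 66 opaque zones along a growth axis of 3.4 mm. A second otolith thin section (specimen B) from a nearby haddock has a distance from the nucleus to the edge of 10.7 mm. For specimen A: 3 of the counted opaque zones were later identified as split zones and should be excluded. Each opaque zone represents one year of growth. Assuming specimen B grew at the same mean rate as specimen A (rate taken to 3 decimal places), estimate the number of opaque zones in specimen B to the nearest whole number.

198 opaque zones

Specimen A: correcting the raw count gives 66 − 3 = 63 true opaque zones.
A: 3.4 mm over 63 years gives 3.4 / 63 ≈ 0.054 mm/yr.
For B, 10.7 / 0.054 = 198.15 years ≈ 198 opaque zones.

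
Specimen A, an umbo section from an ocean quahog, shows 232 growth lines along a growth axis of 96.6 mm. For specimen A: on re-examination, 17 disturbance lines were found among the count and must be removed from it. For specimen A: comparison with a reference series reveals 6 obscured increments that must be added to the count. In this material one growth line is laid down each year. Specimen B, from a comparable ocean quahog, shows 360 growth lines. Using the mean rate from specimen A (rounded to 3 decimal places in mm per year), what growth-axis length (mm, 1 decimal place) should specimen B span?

157.3 mm

Specimen A: adjusted count: 232 − 17 + 6 = 221 growth lines.
A: Extension rate ≈ 96.6 / 221 = 0.437 mm per year.
Length of B = 0.437 × 360 = 157.3 mm.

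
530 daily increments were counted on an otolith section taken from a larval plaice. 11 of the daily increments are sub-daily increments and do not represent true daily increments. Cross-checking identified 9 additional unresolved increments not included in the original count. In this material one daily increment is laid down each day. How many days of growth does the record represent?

True daily increment count = 530 − 11 + 9 = 528.
With a one-to-one daily increment periodicity this is 528 days.

528 days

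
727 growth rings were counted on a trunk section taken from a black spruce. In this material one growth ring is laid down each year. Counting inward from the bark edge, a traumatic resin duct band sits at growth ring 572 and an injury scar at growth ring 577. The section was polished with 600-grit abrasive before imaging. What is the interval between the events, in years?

5 years

Separation: 577 − 572 = 5 growth rings.
One growth ring per year makes the interval 5 years.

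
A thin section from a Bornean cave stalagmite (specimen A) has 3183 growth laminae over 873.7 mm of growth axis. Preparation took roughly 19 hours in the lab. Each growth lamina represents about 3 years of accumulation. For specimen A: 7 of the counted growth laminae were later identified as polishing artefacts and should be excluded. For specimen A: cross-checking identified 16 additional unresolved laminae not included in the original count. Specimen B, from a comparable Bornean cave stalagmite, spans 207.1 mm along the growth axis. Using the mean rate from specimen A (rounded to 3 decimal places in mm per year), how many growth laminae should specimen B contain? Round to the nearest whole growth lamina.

759 growth laminae

Specimen A: after corrections the count is 3183 − 7 + 16 = 3192 growth laminae.
Specimen A: at 3 years per growth lamina, 3192 × 3 = 9576 years.
A: Mean rate = 873.7 mm / 9576 years ≈ 0.091 mm per year.
For B, 207.1 / 0.091 = 2275.82 years; at 3 years per growth lamina that is 2275.82 / 3 ≈ 759 growth laminae.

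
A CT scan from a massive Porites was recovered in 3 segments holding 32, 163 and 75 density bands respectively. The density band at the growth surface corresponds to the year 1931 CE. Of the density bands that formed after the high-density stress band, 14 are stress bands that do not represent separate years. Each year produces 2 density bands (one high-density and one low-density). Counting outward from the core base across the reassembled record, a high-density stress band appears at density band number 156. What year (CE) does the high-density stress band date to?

Total density bands = 32 + 163 + 75 = 270.
270 − 156 = 114 density bands lie beyond the high-density stress band toward the growth surface.
Removing the 14 false density bands leaves 114 − 14 = 100 true density bands beyond the high-density stress band.
100 density bands at 2 per year is 100 / 2 = 50 years.
Counting back 50 years from 1931 CE places the high-density stress band in 1931 − 50 = 1881 CE.

1881 CE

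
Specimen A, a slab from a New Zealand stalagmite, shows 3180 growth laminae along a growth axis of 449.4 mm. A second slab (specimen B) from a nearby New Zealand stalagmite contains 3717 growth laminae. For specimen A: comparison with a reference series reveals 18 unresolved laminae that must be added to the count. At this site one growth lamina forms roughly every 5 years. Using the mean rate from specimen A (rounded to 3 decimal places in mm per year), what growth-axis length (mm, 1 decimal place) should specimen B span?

520.4 mm

Specimen A: true growth lamina count = 3180 + 18 = 3198.
Specimen A: at 5 years per growth lamina, 3198 × 5 = 15990 years.
A: 449.4 mm over 15990 years gives 449.4 / 15990 ≈ 0.028 mm/year.
Specimen B: multiplying by 5 years per growth lamina: 3717 × 5 = 18585 years. For B, 0.028 mm/year × 18585 years = 520.4 mm.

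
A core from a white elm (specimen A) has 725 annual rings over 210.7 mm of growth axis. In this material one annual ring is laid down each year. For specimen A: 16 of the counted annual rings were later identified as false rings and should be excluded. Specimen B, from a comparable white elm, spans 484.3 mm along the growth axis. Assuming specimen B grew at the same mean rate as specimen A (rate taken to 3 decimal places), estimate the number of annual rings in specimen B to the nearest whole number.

Specimen A: correcting the raw count gives 725 − 16 = 709 true annual rings.
A: Extension rate ≈ 210.7 / 709 = 0.297 mm/year.
Specimen B: 484.3 mm / 0.297 mm per year = 1630.64 years ≈ 1631 annual rings.

1631 annual rings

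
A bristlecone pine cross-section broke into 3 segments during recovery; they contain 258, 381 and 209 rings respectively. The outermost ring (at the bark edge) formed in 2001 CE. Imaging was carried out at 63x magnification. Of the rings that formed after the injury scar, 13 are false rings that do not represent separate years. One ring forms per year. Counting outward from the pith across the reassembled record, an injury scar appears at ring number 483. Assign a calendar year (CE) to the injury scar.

1649 CE

Total rings = 258 + 381 + 209 = 848.
848 − 483 = 365 rings lie beyond the injury scar toward the bark edge.
365 − 13 false = 352 true rings after the injury scar.
The ring at the bark edge is 2001 CE, so the injury scar dates to 2001 − 352 = 1649 CE.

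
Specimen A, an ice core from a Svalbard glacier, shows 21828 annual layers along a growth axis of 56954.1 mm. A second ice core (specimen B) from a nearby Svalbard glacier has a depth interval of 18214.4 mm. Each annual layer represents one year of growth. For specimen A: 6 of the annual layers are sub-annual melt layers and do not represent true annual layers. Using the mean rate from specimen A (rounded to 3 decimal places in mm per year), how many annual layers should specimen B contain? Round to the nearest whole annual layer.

Specimen A: correcting the raw count gives 21828 − 6 = 21822 true annual layers.
A: Extension rate ≈ 56954.1 / 21822 = 2.610 mm per year.
B spans 18214.4 / 2.610 = 6978.70 years ≈ 6979 annual layers.

6979 annual layers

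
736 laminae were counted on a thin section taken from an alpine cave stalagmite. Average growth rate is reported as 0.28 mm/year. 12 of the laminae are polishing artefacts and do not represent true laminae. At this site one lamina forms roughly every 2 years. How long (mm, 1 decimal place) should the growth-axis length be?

True lamina count = 736 − 12 = 724.
724 laminae at 2 years each span 724 × 2 = 1448 years.
1448 years at 0.28 mm/year gives 0.28 × 1448 = 405.4 mm.

405.4 mm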